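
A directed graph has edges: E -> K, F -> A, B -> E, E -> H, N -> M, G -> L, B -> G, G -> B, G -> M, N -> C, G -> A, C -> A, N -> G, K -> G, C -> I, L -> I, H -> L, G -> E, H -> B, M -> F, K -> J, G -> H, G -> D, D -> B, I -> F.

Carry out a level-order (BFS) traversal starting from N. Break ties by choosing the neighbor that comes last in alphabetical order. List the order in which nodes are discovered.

Visit N; enqueue M, G, C → queue [M, G, C]
Visit M; enqueue F → queue [G, C, F]
Visit G; enqueue L, H, E, D, B, A → queue [C, F, L, H, E, D, B, A]
Visit C; enqueue I → queue [F, L, H, E, D, B, A, I]
Visit F → queue [L, H, E, D, B, A, I]
Visit L → queue [H, E, D, B, A, I]
Visit H → queue [E, D, B, A, I]
Visit E; enqueue K → queue [D, B, A, I, K]
Visit D → queue [B, A, I, K]
Visit B → queue [A, I, K]
Visit A → queue [I, K]
Visit I → queue [K]
Visit K; enqueue J → queue [J]
Visit J → queue []

N, M, G, C, F, L, H, E, D, B, A, I, K, J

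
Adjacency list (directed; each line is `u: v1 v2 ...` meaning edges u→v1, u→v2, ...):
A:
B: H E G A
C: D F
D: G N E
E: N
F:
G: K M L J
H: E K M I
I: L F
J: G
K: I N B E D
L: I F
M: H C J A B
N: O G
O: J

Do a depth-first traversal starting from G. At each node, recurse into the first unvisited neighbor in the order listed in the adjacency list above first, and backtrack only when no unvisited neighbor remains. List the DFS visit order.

G K I L F N O J B H E M C D A

Visit G
G → K
K → I
I → L
L → F
K → N
N → O
O → J
K → B
B → H
H → E
H → M
M → C
C → D
M → A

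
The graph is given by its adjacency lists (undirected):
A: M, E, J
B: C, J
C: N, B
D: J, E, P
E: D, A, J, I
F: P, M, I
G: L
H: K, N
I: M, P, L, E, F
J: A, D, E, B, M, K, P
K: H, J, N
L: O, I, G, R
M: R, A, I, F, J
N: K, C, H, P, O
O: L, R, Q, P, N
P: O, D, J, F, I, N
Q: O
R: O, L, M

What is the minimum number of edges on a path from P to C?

2

Level 0: P
Level 1: D, F, I, J, N, O
Level 2: A, B, C, E, H, K, L, M, Q, R
Level 3: G
C first appears at level 2.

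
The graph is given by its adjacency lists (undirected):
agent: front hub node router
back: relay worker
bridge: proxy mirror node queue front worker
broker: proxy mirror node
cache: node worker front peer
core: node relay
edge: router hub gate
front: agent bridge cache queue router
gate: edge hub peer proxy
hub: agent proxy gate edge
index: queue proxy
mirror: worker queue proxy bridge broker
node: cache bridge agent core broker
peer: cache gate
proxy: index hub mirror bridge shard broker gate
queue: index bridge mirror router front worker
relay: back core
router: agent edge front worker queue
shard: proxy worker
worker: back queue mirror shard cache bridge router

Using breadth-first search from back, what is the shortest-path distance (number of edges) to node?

Level 0: back
Level 1: relay, worker
Level 2: bridge, cache, core, mirror, queue, router, shard
Level 3: agent, broker, edge, front, index, node, peer, proxy
Level 4: gate, hub
node first appears at level 3.

3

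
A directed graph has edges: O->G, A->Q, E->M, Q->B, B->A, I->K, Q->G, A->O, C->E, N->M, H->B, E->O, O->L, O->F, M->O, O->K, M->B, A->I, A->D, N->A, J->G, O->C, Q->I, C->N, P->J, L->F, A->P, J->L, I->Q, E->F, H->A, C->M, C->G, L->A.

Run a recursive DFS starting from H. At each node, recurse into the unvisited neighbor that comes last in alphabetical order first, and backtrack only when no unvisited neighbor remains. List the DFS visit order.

H B A Q I K G P J L F O C N M E D

Visit H
H → B
B → A
A → Q
Q → I
I → K
Q → G
A → P
P → J
J → L
L → F
A → O
O → C
C → N
N → M
C → E
A → D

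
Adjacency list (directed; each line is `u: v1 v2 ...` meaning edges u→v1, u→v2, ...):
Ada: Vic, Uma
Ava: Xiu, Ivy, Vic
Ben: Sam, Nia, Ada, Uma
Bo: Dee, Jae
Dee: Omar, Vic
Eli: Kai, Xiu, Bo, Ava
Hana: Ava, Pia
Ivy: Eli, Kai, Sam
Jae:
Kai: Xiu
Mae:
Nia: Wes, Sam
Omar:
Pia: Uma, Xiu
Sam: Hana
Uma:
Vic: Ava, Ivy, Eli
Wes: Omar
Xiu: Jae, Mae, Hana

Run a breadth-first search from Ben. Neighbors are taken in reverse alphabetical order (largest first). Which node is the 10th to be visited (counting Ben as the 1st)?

Visit Ben; enqueue Uma, Sam, Nia, Ada → queue [Uma, Sam, Nia, Ada]
Visit Uma → queue [Sam, Nia, Ada]
Visit Sam; enqueue Hana → queue [Nia, Ada, Hana]
Visit Nia; enqueue Wes → queue [Ada, Hana, Wes]
Visit Ada; enqueue Vic → queue [Hana, Wes, Vic]
Visit Hana; enqueue Pia, Ava → queue [Wes, Vic, Pia, Ava]
Visit Wes; enqueue Omar → queue [Vic, Pia, Ava, Omar]
Visit Vic; enqueue Ivy, Eli → queue [Pia, Ava, Omar, Ivy, Eli]
Visit Pia; enqueue Xiu → queue [Ava, Omar, Ivy, Eli, Xiu]
Visit Ava → queue [Omar, Ivy, Eli, Xiu]
Visit Omar → queue [Ivy, Eli, Xiu]
Visit Ivy; enqueue Kai → queue [Eli, Xiu, Kai]
Visit Eli; enqueue Bo → queue [Xiu, Kai, Bo]
Visit Xiu; enqueue Mae, Jae → queue [Kai, Bo, Mae, Jae]
Visit Kai → queue [Bo, Mae, Jae]
Visit Bo; enqueue Dee → queue [Mae, Jae, Dee]
Visit Mae → queue [Jae, Dee]
Visit Jae → queue [Dee]
Visit Dee → queue []

Visit order: Ben, Uma, Sam, Nia, Ada, Hana, Wes, Vic, Pia, Ava, Omar, Ivy, Eli, Xiu, Kai, Bo, Mae, Jae, Dee

Ava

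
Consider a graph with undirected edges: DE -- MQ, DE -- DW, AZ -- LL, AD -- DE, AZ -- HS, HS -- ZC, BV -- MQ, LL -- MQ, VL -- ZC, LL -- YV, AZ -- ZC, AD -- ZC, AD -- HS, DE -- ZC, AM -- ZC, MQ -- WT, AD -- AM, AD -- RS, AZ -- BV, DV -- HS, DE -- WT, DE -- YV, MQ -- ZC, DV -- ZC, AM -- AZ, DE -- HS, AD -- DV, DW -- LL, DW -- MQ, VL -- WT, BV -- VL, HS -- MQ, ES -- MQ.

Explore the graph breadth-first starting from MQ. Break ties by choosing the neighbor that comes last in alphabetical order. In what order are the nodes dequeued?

Visit MQ; enqueue ZC, WT, LL, HS, ES, DW, DE, BV → queue [ZC, WT, LL, HS, ES, DW, DE, BV]
Visit ZC; enqueue VL, DV, AZ, AM, AD → queue [WT, LL, HS, ES, DW, DE, BV, VL, DV, AZ, AM, AD]
Visit WT → queue [LL, HS, ES, DW, DE, BV, VL, DV, AZ, AM, AD]
Visit LL; enqueue YV → queue [HS, ES, DW, DE, BV, VL, DV, AZ, AM, AD, YV]
Visit HS → queue [ES, DW, DE, BV, VL, DV, AZ, AM, AD, YV]
Visit ES → queue [DW, DE, BV, VL, DV, AZ, AM, AD, YV]
Visit DW → queue [DE, BV, VL, DV, AZ, AM, AD, YV]
Visit DE → queue [BV, VL, DV, AZ, AM, AD, YV]
Visit BV → queue [VL, DV, AZ, AM, AD, YV]
Visit VL → queue [DV, AZ, AM, AD, YV]
Visit DV → queue [AZ, AM, AD, YV]
Visit AZ → queue [AM, AD, YV]
Visit AM → queue [AD, YV]
Visit AD; enqueue RS → queue [YV, RS]
Visit YV → queue [RS]
Visit RS → queue []

MQ, ZC, WT, LL, HS, ES, DW, DE, BV, VL, DV, AZ, AM, AD, YV, RS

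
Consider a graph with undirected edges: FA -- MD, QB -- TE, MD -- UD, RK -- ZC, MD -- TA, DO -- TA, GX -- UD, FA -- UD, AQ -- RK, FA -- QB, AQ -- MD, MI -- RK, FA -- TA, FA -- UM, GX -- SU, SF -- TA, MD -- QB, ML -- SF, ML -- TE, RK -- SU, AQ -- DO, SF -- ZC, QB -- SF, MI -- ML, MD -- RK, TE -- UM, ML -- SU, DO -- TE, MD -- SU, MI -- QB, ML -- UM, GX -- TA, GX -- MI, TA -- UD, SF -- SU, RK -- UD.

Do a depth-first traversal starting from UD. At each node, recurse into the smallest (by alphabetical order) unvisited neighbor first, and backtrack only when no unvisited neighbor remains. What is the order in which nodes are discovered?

UD FA MD AQ DO TA GX MI ML SF QB TE UM SU RK ZC

Visit UD
UD → FA
FA → MD
MD → AQ
AQ → DO
DO → TA
TA → GX
GX → MI
MI → ML
ML → SF
SF → QB
QB → TE
TE → UM
SF → SU
SU → RK
RK → ZC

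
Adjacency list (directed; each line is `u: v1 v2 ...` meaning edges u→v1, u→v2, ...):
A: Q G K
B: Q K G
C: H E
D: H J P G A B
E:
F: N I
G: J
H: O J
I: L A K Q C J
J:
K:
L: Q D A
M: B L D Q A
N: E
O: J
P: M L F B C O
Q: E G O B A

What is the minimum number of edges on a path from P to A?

Level 0: P
Level 1: B, C, F, L, M, O
Level 2: A, D, E, G, H, I, J, K, N, Q
A first appears at level 2.

2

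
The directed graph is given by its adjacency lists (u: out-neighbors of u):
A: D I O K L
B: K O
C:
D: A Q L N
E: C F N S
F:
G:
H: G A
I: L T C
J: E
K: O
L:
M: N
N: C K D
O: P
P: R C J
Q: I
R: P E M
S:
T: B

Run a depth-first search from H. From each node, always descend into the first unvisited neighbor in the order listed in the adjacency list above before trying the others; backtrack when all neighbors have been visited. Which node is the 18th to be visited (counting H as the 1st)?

S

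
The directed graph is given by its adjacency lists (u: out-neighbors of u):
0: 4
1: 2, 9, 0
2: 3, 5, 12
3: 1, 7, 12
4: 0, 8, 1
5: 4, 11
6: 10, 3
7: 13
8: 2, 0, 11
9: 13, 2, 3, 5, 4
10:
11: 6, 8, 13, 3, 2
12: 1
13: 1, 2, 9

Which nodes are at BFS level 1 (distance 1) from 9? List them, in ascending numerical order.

Level 0: 9
Level 1: 2, 3, 4, 5, 13
Level 2: 0, 1, 7, 8, 11, 12
Level 3: 6
Level 4: 10

2, 3, 4, 5, 13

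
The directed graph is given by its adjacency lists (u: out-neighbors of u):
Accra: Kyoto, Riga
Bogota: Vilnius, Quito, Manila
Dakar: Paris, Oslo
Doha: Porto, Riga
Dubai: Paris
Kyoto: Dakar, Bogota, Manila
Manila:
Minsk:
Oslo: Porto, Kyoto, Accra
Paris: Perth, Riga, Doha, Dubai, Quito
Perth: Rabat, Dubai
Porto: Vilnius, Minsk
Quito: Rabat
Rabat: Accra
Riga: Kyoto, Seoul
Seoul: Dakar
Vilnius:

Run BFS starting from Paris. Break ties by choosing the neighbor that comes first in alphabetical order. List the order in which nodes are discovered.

Visit Paris; enqueue Doha, Dubai, Perth, Quito, Riga → queue [Doha, Dubai, Perth, Quito, Riga]
Visit Doha; enqueue Porto → queue [Dubai, Perth, Quito, Riga, Porto]
Visit Dubai → queue [Perth, Quito, Riga, Porto]
Visit Perth; enqueue Rabat → queue [Quito, Riga, Porto, Rabat]
Visit Quito → queue [Riga, Porto, Rabat]
Visit Riga; enqueue Kyoto, Seoul → queue [Porto, Rabat, Kyoto, Seoul]
Visit Porto; enqueue Minsk, Vilnius → queue [Rabat, Kyoto, Seoul, Minsk, Vilnius]
Visit Rabat; enqueue Accra → queue [Kyoto, Seoul, Minsk, Vilnius, Accra]
Visit Kyoto; enqueue Bogota, Dakar, Manila → queue [Seoul, Minsk, Vilnius, Accra, Bogota, Dakar, Manila]
Visit Seoul → queue [Minsk, Vilnius, Accra, Bogota, Dakar, Manila]
Visit Minsk → queue [Vilnius, Accra, Bogota, Dakar, Manila]
Visit Vilnius → queue [Accra, Bogota, Dakar, Manila]
Visit Accra → queue [Bogota, Dakar, Manila]
Visit Bogota → queue [Dakar, Manila]
Visit Dakar; enqueue Oslo → queue [Manila, Oslo]
Visit Manila → queue [Oslo]
Visit Oslo → queue []

Paris -> Doha -> Dubai -> Perth -> Quito -> Riga -> Porto -> Rabat -> Kyoto -> Seoul -> Minsk -> Vilnius -> Accra -> Bogota -> Dakar -> Manila -> Oslo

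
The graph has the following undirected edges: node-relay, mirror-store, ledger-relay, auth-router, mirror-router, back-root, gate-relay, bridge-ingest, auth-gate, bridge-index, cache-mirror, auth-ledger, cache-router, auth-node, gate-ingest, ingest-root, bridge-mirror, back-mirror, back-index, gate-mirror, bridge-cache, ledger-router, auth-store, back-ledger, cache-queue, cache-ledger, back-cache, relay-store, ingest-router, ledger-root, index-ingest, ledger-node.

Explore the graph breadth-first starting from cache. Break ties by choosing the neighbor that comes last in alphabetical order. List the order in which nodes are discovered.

Visit cache; enqueue router, queue, mirror, ledger, bridge, back → queue [router, queue, mirror, ledger, bridge, back]
Visit router; enqueue ingest, auth → queue [queue, mirror, ledger, bridge, back, ingest, auth]
Visit queue → queue [mirror, ledger, bridge, back, ingest, auth]
Visit mirror; enqueue store, gate → queue [ledger, bridge, back, ingest, auth, store, gate]
Visit ledger; enqueue root, relay, node → queue [bridge, back, ingest, auth, store, gate, root, relay, node]
Visit bridge; enqueue index → queue [back, ingest, auth, store, gate, root, relay, node, index]
Visit back → queue [ingest, auth, store, gate, root, relay, node, index]
Visit ingest → queue [auth, store, gate, root, relay, node, index]
Visit auth → queue [store, gate, root, relay, node, index]
Visit store → queue [gate, root, relay, node, index]
Visit gate → queue [root, relay, node, index]
Visit root → queue [relay, node, index]
Visit relay → queue [node, index]
Visit node → queue [index]
Visit index → queue []

cache, router, queue, mirror, ledger, bridge, back, ingest, auth, store, gate, root, relay, node, index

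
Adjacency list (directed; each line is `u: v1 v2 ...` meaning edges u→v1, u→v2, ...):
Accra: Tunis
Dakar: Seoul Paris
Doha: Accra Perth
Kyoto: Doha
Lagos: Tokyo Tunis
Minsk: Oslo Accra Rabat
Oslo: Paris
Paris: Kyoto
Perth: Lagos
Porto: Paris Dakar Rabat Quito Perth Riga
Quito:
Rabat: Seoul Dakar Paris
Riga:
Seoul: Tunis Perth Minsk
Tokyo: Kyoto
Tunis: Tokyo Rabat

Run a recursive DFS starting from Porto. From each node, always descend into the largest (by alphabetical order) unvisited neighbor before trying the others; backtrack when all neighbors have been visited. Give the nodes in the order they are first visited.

Visit Porto
Porto → Riga
Porto → Rabat
Rabat → Seoul
Seoul → Tunis
Tunis → Tokyo
Tokyo → Kyoto
Kyoto → Doha
Doha → Perth
Perth → Lagos
Doha → Accra
Seoul → Minsk
Minsk → Oslo
Oslo → Paris
Rabat → Dakar
Porto → Quito

Porto → Riga → Rabat → Seoul → Tunis → Tokyo → Kyoto → Doha → Perth → Lagos → Accra → Minsk → Oslo → Paris → Dakar → Quito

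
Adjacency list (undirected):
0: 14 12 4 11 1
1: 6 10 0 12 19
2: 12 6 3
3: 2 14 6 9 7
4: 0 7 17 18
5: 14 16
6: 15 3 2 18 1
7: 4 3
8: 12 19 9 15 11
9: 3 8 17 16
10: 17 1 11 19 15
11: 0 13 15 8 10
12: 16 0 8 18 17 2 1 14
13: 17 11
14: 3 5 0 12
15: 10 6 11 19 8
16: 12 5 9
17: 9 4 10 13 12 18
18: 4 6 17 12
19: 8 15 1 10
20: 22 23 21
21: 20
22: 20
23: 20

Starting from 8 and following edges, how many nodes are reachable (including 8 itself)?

BFS from 8 visits: 8, 12, 19, 9, 15, 11, 16, 0, 18, 17, 2, 1, 14, 10, 3, 6, 13, 5, 4, 7
Reachable nodes: 20 of 24 total.

20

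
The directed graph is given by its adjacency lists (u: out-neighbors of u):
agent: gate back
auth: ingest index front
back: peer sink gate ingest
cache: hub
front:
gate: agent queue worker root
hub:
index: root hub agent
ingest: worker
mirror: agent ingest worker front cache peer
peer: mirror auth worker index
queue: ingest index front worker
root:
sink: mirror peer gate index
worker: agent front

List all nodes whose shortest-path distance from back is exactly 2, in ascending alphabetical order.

Level 0: back
Level 1: gate, ingest, peer, sink
Level 2: agent, auth, index, mirror, queue, root, worker
Level 3: cache, front, hub

agent, auth, index, mirror, queue, root, worker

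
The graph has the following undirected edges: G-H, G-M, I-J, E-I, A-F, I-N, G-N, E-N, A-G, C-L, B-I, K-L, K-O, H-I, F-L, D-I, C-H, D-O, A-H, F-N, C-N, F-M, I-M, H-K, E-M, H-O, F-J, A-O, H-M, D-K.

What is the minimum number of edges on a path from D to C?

Level 0: D
Level 1: I, K, O
Level 2: A, B, E, H, J, L, M, N
Level 3: C, F, G
C first appears at level 3.

3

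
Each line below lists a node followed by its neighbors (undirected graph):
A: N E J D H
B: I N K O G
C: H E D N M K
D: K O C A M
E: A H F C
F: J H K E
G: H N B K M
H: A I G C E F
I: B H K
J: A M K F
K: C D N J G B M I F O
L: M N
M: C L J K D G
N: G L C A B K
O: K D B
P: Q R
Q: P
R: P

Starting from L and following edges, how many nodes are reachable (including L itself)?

15

BFS from L visits: L, M, N, C, J, K, D, G, A, B, H, E, F, I, O
Reachable nodes: 15 of 18 total.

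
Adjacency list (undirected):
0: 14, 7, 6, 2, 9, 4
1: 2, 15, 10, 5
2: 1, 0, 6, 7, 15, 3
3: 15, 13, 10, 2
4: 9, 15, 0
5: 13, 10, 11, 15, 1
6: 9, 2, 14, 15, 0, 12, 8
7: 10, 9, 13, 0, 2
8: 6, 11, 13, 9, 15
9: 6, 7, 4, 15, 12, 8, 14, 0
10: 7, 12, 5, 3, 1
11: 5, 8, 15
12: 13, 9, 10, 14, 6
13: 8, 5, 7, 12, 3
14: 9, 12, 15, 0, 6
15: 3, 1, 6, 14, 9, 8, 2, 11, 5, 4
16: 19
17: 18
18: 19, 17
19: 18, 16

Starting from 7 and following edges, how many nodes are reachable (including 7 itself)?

BFS from 7 visits: 7, 13, 10, 9, 2, 0, 12, 8, 5, 3, 1, 15, 14, 6, 4, 11
Reachable nodes: 16 of 20 total.

16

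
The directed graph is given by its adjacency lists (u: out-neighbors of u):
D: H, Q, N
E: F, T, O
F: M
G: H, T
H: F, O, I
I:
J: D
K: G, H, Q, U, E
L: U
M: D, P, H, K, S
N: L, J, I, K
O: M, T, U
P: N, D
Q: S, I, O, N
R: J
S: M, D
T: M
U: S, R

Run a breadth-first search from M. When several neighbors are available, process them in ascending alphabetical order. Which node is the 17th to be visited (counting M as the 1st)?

T

Visit M; enqueue D, H, K, P, S → queue [D, H, K, P, S]
Visit D; enqueue N, Q → queue [H, K, P, S, N, Q]
Visit H; enqueue F, I, O → queue [K, P, S, N, Q, F, I, O]
Visit K; enqueue E, G, U → queue [P, S, N, Q, F, I, O, E, G, U]
Visit P → queue [S, N, Q, F, I, O, E, G, U]
Visit S → queue [N, Q, F, I, O, E, G, U]
Visit N; enqueue J, L → queue [Q, F, I, O, E, G, U, J, L]
Visit Q → queue [F, I, O, E, G, U, J, L]
Visit F → queue [I, O, E, G, U, J, L]
Visit I → queue [O, E, G, U, J, L]
Visit O; enqueue T → queue [E, G, U, J, L, T]
Visit E → queue [G, U, J, L, T]
Visit G → queue [U, J, L, T]
Visit U; enqueue R → queue [J, L, T, R]
Visit J → queue [L, T, R]
Visit L → queue [T, R]
Visit T → queue [R]
Visit R → queue []

Visit order: M, D, H, K, P, S, N, Q, F, I, O, E, G, U, J, L, T, R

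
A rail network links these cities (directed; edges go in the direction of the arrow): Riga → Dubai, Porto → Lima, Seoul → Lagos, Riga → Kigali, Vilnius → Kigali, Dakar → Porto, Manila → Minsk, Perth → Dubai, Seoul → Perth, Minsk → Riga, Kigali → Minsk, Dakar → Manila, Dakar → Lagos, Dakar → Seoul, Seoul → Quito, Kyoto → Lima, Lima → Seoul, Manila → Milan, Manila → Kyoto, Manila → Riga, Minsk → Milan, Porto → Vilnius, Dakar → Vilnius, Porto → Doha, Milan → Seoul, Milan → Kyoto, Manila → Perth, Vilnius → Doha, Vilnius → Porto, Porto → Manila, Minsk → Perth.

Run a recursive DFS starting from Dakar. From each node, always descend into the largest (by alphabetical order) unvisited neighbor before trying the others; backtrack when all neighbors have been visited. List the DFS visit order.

Visit Dakar
Dakar → Vilnius
Vilnius → Porto
Porto → Manila
Manila → Riga
Riga → Kigali
Kigali → Minsk
Minsk → Perth
Perth → Dubai
Minsk → Milan
Milan → Seoul
Seoul → Quito
Seoul → Lagos
Milan → Kyoto
Kyoto → Lima
Porto → Doha

Dakar Vilnius Porto Manila Riga Kigali Minsk Perth Dubai Milan Seoul Quito Lagos Kyoto Lima Doha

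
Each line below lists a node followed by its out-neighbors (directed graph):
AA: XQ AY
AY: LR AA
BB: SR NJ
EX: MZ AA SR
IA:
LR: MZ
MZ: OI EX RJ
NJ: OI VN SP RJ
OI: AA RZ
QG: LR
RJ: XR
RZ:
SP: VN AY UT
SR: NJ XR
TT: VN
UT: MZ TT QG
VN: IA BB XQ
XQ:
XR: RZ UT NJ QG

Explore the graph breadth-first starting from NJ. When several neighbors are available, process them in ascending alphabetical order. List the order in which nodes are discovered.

NJ, OI, RJ, SP, VN, AA, RZ, XR, AY, UT, BB, IA, XQ, QG, LR, MZ, TT, SR, EX

Visit NJ; enqueue OI, RJ, SP, VN → queue [OI, RJ, SP, VN]
Visit OI; enqueue AA, RZ → queue [RJ, SP, VN, AA, RZ]
Visit RJ; enqueue XR → queue [SP, VN, AA, RZ, XR]
Visit SP; enqueue AY, UT → queue [VN, AA, RZ, XR, AY, UT]
Visit VN; enqueue BB, IA, XQ → queue [AA, RZ, XR, AY, UT, BB, IA, XQ]
Visit AA → queue [RZ, XR, AY, UT, BB, IA, XQ]
Visit RZ → queue [XR, AY, UT, BB, IA, XQ]
Visit XR; enqueue QG → queue [AY, UT, BB, IA, XQ, QG]
Visit AY; enqueue LR → queue [UT, BB, IA, XQ, QG, LR]
Visit UT; enqueue MZ, TT → queue [BB, IA, XQ, QG, LR, MZ, TT]
Visit BB; enqueue SR → queue [IA, XQ, QG, LR, MZ, TT, SR]
Visit IA → queue [XQ, QG, LR, MZ, TT, SR]
Visit XQ → queue [QG, LR, MZ, TT, SR]
Visit QG → queue [LR, MZ, TT, SR]
Visit LR → queue [MZ, TT, SR]
Visit MZ; enqueue EX → queue [TT, SR, EX]
Visit TT → queue [SR, EX]
Visit SR → queue [EX]
Visit EX → queue []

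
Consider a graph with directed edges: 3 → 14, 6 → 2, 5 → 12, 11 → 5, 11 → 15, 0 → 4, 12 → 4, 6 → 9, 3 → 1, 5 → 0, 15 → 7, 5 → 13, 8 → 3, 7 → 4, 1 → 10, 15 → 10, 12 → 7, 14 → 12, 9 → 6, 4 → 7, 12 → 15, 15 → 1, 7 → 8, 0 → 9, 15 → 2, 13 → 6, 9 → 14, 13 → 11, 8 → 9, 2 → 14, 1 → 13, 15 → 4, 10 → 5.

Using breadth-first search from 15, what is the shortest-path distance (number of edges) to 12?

3

Level 0: 15
Level 1: 1, 2, 4, 7, 10
Level 2: 5, 8, 13, 14
Level 3: 0, 3, 6, 9, 11, 12
12 first appears at level 3.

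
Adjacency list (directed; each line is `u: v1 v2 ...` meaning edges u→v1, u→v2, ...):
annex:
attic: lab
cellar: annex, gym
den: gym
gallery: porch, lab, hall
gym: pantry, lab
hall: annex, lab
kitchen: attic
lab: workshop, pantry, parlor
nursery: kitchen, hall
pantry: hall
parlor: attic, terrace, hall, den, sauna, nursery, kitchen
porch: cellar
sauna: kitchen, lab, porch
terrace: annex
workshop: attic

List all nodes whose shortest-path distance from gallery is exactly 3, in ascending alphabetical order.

Level 0: gallery
Level 1: hall, lab, porch
Level 2: annex, cellar, pantry, parlor, workshop
Level 3: attic, den, gym, kitchen, nursery, sauna, terrace

attic, den, gym, kitchen, nursery, sauna, terrace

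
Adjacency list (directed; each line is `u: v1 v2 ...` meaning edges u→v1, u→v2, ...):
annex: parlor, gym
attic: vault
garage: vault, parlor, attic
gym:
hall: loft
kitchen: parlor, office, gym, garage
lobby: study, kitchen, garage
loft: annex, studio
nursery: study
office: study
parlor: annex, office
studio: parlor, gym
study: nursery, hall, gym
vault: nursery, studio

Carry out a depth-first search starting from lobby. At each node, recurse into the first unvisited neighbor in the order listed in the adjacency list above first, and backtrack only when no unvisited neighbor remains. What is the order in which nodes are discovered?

Visit lobby
lobby → study
study → nursery
study → hall
hall → loft
loft → annex
annex → parlor
parlor → office
annex → gym
loft → studio
lobby → kitchen
kitchen → garage
garage → vault
garage → attic

lobby, study, nursery, hall, loft, annex, parlor, office, gym, studio, kitchen, garage, vault, attic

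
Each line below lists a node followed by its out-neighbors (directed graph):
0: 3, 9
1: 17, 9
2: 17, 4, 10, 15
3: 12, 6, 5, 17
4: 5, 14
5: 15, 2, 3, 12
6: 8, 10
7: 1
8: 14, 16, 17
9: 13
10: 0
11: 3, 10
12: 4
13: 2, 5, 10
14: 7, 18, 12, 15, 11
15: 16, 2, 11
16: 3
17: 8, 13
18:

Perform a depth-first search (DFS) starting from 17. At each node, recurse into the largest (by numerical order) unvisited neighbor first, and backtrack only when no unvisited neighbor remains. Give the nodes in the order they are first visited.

Visit 17
17 → 13
13 → 10
10 → 0
0 → 9
0 → 3
3 → 12
12 → 4
4 → 14
14 → 18
14 → 15
15 → 16
15 → 11
15 → 2
14 → 7
7 → 1
4 → 5
3 → 6
6 → 8

17, 13, 10, 0, 9, 3, 12, 4, 14, 18, 15, 16, 11, 2, 7, 1, 5, 6, 8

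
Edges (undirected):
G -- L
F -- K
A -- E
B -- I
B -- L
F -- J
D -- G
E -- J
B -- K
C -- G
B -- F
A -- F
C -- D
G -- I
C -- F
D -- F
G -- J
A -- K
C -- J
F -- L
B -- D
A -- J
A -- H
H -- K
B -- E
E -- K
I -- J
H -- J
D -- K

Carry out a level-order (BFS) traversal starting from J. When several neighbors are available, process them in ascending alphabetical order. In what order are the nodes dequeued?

J, A, C, E, F, G, H, I, K, D, B, L

Visit J; enqueue A, C, E, F, G, H, I → queue [A, C, E, F, G, H, I]
Visit A; enqueue K → queue [C, E, F, G, H, I, K]
Visit C; enqueue D → queue [E, F, G, H, I, K, D]
Visit E; enqueue B → queue [F, G, H, I, K, D, B]
Visit F; enqueue L → queue [G, H, I, K, D, B, L]
Visit G → queue [H, I, K, D, B, L]
Visit H → queue [I, K, D, B, L]
Visit I → queue [K, D, B, L]
Visit K → queue [D, B, L]
Visit D → queue [B, L]
Visit B → queue [L]
Visit L → queue []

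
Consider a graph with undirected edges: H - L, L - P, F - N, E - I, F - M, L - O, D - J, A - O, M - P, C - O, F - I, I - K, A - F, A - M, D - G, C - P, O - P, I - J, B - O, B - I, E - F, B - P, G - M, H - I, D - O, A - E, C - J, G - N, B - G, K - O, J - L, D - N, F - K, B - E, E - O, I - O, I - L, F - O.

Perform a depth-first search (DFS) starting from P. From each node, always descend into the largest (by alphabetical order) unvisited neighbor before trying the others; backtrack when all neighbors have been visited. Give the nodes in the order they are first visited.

Visit P
P → O
O → L
L → J
J → I
I → K
K → F
F → N
N → G
G → M
M → A
A → E
E → B
G → D
I → H
J → C

P → O → L → J → I → K → F → N → G → M → A → E → B → D → H → C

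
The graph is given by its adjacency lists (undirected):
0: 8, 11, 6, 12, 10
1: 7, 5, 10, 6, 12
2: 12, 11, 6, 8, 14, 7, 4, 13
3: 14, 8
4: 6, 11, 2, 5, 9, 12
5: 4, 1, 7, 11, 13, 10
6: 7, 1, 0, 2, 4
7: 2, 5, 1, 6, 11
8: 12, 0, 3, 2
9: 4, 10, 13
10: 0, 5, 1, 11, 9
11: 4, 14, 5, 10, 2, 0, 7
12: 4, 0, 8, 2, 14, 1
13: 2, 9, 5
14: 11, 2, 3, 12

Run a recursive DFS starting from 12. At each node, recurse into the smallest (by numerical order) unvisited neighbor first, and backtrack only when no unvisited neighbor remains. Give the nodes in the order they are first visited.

12, 0, 6, 1, 5, 4, 2, 7, 11, 10, 9, 13, 14, 3, 8

Visit 12
12 → 0
0 → 6
6 → 1
1 → 5
5 → 4
4 → 2
2 → 7
7 → 11
11 → 10
10 → 9
9 → 13
11 → 14
14 → 3
3 → 8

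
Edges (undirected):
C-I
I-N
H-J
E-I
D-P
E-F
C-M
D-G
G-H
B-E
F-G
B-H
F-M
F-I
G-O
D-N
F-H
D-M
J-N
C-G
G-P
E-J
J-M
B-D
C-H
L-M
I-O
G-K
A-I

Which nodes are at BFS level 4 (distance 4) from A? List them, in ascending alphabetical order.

Level 0: A
Level 1: I
Level 2: C, E, F, N, O
Level 3: B, D, G, H, J, M
Level 4: K, L, P

K, L, P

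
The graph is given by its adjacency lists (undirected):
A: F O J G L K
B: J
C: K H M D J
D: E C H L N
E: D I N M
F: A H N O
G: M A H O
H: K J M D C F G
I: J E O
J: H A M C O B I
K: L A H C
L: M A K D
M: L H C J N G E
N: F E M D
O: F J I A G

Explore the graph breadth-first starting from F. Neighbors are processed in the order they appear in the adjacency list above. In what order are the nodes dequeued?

F, A, H, N, O, J, G, L, K, M, D, C, E, I, B

Visit F; enqueue A, H, N, O → queue [A, H, N, O]
Visit A; enqueue J, G, L, K → queue [H, N, O, J, G, L, K]
Visit H; enqueue M, D, C → queue [N, O, J, G, L, K, M, D, C]
Visit N; enqueue E → queue [O, J, G, L, K, M, D, C, E]
Visit O; enqueue I → queue [J, G, L, K, M, D, C, E, I]
Visit J; enqueue B → queue [G, L, K, M, D, C, E, I, B]
Visit G → queue [L, K, M, D, C, E, I, B]
Visit L → queue [K, M, D, C, E, I, B]
Visit K → queue [M, D, C, E, I, B]
Visit M → queue [D, C, E, I, B]
Visit D → queue [C, E, I, B]
Visit C → queue [E, I, B]
Visit E → queue [I, B]
Visit I → queue [B]
Visit B → queue []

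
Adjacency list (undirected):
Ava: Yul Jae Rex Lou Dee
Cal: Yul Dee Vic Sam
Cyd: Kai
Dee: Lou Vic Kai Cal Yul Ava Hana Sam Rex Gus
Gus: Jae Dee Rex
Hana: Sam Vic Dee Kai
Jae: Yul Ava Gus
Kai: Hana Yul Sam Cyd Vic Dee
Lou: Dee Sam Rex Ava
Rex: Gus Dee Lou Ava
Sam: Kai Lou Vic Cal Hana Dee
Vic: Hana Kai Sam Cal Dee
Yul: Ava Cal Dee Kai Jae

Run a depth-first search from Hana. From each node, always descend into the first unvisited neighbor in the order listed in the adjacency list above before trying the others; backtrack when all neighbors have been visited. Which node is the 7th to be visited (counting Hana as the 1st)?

Visit Hana
Hana → Sam
Sam → Kai
Kai → Yul
Yul → Ava
Ava → Jae
Jae → Gus
Gus → Dee
Dee → Lou
Lou → Rex
Dee → Vic
Vic → Cal
Kai → Cyd

Visit order: Hana, Sam, Kai, Yul, Ava, Jae, Gus, Dee, Lou, Rex, Vic, Cal, Cyd

Gus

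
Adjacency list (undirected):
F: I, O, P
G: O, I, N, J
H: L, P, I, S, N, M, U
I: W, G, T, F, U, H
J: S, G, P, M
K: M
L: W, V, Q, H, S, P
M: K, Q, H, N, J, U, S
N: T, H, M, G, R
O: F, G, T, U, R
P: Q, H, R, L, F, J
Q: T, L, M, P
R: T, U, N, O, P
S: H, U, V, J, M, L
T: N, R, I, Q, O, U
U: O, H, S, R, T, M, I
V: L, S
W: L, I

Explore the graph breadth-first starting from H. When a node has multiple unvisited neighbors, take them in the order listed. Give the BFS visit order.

H L P I S N M U W V Q R F J G T K O

Visit H; enqueue L, P, I, S, N, M, U → queue [L, P, I, S, N, M, U]
Visit L; enqueue W, V, Q → queue [P, I, S, N, M, U, W, V, Q]
Visit P; enqueue R, F, J → queue [I, S, N, M, U, W, V, Q, R, F, J]
Visit I; enqueue G, T → queue [S, N, M, U, W, V, Q, R, F, J, G, T]
Visit S → queue [N, M, U, W, V, Q, R, F, J, G, T]
Visit N → queue [M, U, W, V, Q, R, F, J, G, T]
Visit M; enqueue K → queue [U, W, V, Q, R, F, J, G, T, K]
Visit U; enqueue O → queue [W, V, Q, R, F, J, G, T, K, O]
Visit W → queue [V, Q, R, F, J, G, T, K, O]
Visit V → queue [Q, R, F, J, G, T, K, O]
Visit Q → queue [R, F, J, G, T, K, O]
Visit R → queue [F, J, G, T, K, O]
Visit F → queue [J, G, T, K, O]
Visit J → queue [G, T, K, O]
Visit G → queue [T, K, O]
Visit T → queue [K, O]
Visit K → queue [O]
Visit O → queue []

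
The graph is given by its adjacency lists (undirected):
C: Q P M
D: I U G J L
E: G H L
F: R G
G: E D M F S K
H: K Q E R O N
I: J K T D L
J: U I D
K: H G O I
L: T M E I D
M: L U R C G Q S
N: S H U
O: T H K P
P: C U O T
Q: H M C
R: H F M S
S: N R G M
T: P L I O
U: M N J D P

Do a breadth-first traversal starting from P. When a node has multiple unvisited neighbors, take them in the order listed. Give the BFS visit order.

Visit P; enqueue C, U, O, T → queue [C, U, O, T]
Visit C; enqueue Q, M → queue [U, O, T, Q, M]
Visit U; enqueue N, J, D → queue [O, T, Q, M, N, J, D]
Visit O; enqueue H, K → queue [T, Q, M, N, J, D, H, K]
Visit T; enqueue L, I → queue [Q, M, N, J, D, H, K, L, I]
Visit Q → queue [M, N, J, D, H, K, L, I]
Visit M; enqueue R, G, S → queue [N, J, D, H, K, L, I, R, G, S]
Visit N → queue [J, D, H, K, L, I, R, G, S]
Visit J → queue [D, H, K, L, I, R, G, S]
Visit D → queue [H, K, L, I, R, G, S]
Visit H; enqueue E → queue [K, L, I, R, G, S, E]
Visit K → queue [L, I, R, G, S, E]
Visit L → queue [I, R, G, S, E]
Visit I → queue [R, G, S, E]
Visit R; enqueue F → queue [G, S, E, F]
Visit G → queue [S, E, F]
Visit S → queue [E, F]
Visit E → queue [F]
Visit F → queue []

P, C, U, O, T, Q, M, N, J, D, H, K, L, I, R, G, S, E, F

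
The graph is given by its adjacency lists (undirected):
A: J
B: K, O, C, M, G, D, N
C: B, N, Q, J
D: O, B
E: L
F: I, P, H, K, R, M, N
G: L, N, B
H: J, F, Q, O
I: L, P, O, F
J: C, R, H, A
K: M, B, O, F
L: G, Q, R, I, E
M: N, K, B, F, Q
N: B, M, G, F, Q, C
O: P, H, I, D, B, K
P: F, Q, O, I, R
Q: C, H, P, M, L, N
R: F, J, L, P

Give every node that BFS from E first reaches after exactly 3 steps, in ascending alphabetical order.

B, C, F, H, J, M, N, O, P

Level 0: E
Level 1: L
Level 2: G, I, Q, R
Level 3: B, C, F, H, J, M, N, O, P
Level 4: A, D, K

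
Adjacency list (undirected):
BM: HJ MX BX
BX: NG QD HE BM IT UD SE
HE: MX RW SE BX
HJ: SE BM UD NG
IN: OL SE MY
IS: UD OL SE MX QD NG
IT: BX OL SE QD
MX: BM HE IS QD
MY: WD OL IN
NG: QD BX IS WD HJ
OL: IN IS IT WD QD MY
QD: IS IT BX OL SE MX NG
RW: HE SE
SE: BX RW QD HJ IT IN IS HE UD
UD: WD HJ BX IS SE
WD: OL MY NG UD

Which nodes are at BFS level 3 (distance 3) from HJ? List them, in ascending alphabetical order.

Level 0: HJ
Level 1: BM, NG, SE, UD
Level 2: BX, HE, IN, IS, IT, MX, QD, RW, WD
Level 3: MY, OL

MY, OL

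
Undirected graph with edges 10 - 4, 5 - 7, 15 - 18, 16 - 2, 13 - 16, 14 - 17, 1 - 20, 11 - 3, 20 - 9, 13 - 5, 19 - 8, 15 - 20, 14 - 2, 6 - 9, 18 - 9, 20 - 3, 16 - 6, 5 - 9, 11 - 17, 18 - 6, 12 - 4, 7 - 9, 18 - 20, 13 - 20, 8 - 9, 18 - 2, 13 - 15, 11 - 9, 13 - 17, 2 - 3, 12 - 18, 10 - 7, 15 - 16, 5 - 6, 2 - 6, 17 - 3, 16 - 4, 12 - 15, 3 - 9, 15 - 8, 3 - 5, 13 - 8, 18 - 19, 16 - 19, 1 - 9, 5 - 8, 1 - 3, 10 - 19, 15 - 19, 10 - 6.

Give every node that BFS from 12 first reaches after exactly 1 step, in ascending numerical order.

Level 0: 12
Level 1: 4, 15, 18
Level 2: 2, 6, 8, 9, 10, 13, 16, 19, 20
Level 3: 1, 3, 5, 7, 11, 14, 17

4, 15, 18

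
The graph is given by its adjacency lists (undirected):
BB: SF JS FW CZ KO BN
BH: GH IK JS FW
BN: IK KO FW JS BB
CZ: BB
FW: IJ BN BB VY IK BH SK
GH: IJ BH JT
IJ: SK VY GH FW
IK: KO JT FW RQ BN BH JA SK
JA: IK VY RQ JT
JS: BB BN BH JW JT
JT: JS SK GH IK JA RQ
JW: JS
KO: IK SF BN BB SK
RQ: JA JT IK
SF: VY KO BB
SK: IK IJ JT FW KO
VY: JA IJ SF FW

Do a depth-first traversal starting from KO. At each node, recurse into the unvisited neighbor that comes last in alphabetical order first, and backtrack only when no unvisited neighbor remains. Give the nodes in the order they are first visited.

Visit KO
KO → SK
SK → JT
JT → RQ
RQ → JA
JA → VY
VY → SF
SF → BB
BB → JS
JS → JW
JS → BN
BN → IK
IK → FW
FW → IJ
IJ → GH
GH → BH
BB → CZ

KO, SK, JT, RQ, JA, VY, SF, BB, JS, JW, BN, IK, FW, IJ, GH, BH, CZ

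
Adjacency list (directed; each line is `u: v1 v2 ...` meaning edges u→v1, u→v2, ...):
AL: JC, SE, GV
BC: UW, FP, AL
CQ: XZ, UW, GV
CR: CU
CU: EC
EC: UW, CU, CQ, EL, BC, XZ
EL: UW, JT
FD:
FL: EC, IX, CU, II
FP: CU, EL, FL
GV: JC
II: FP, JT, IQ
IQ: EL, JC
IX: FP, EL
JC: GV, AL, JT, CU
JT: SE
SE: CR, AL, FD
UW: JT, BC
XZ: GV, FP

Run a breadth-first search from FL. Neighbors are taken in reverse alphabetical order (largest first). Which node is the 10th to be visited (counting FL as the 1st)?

XZ

Visit FL; enqueue IX, II, EC, CU → queue [IX, II, EC, CU]
Visit IX; enqueue FP, EL → queue [II, EC, CU, FP, EL]
Visit II; enqueue JT, IQ → queue [EC, CU, FP, EL, JT, IQ]
Visit EC; enqueue XZ, UW, CQ, BC → queue [CU, FP, EL, JT, IQ, XZ, UW, CQ, BC]
Visit CU → queue [FP, EL, JT, IQ, XZ, UW, CQ, BC]
Visit FP → queue [EL, JT, IQ, XZ, UW, CQ, BC]
Visit EL → queue [JT, IQ, XZ, UW, CQ, BC]
Visit JT; enqueue SE → queue [IQ, XZ, UW, CQ, BC, SE]
Visit IQ; enqueue JC → queue [XZ, UW, CQ, BC, SE, JC]
Visit XZ; enqueue GV → queue [UW, CQ, BC, SE, JC, GV]
Visit UW → queue [CQ, BC, SE, JC, GV]
Visit CQ → queue [BC, SE, JC, GV]
Visit BC; enqueue AL → queue [SE, JC, GV, AL]
Visit SE; enqueue FD, CR → queue [JC, GV, AL, FD, CR]
Visit JC → queue [GV, AL, FD, CR]
Visit GV → queue [AL, FD, CR]
Visit AL → queue [FD, CR]
Visit FD → queue [CR]
Visit CR → queue []

Visit order: FL, IX, II, EC, CU, FP, EL, JT, IQ, XZ, UW, CQ, BC, SE, JC, GV, AL, FD, CR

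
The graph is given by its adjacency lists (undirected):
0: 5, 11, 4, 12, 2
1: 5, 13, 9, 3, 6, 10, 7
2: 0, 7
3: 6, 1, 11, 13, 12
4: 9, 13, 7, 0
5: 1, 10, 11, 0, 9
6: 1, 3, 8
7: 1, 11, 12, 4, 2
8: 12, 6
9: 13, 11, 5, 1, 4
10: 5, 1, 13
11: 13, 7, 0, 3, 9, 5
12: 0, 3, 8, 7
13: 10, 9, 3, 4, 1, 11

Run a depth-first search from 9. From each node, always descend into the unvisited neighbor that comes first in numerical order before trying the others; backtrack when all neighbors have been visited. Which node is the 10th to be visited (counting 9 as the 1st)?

4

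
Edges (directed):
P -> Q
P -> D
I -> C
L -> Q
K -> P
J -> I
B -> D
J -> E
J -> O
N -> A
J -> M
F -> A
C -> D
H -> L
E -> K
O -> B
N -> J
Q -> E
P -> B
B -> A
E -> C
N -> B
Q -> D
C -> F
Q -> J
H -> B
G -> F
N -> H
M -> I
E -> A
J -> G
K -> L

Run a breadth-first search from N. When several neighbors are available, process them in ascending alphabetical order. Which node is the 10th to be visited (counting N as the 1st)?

I

Visit N; enqueue A, B, H, J → queue [A, B, H, J]
Visit A → queue [B, H, J]
Visit B; enqueue D → queue [H, J, D]
Visit H; enqueue L → queue [J, D, L]
Visit J; enqueue E, G, I, M, O → queue [D, L, E, G, I, M, O]
Visit D → queue [L, E, G, I, M, O]
Visit L; enqueue Q → queue [E, G, I, M, O, Q]
Visit E; enqueue C, K → queue [G, I, M, O, Q, C, K]
Visit G; enqueue F → queue [I, M, O, Q, C, K, F]
Visit I → queue [M, O, Q, C, K, F]
Visit M → queue [O, Q, C, K, F]
Visit O → queue [Q, C, K, F]
Visit Q → queue [C, K, F]
Visit C → queue [K, F]
Visit K; enqueue P → queue [F, P]
Visit F → queue [P]
Visit P → queue []

Visit order: N, A, B, H, J, D, L, E, G, I, M, O, Q, C, K, F, P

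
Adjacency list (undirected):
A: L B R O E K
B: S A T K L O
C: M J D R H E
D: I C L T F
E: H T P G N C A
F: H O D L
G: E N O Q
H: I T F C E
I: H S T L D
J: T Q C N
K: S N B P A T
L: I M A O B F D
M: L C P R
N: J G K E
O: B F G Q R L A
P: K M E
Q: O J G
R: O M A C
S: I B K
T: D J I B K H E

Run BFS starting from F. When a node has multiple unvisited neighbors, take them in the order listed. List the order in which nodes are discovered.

F, H, O, D, L, I, T, C, E, B, G, Q, R, A, M, S, J, K, P, N

Visit F; enqueue H, O, D, L → queue [H, O, D, L]
Visit H; enqueue I, T, C, E → queue [O, D, L, I, T, C, E]
Visit O; enqueue B, G, Q, R, A → queue [D, L, I, T, C, E, B, G, Q, R, A]
Visit D → queue [L, I, T, C, E, B, G, Q, R, A]
Visit L; enqueue M → queue [I, T, C, E, B, G, Q, R, A, M]
Visit I; enqueue S → queue [T, C, E, B, G, Q, R, A, M, S]
Visit T; enqueue J, K → queue [C, E, B, G, Q, R, A, M, S, J, K]
Visit C → queue [E, B, G, Q, R, A, M, S, J, K]
Visit E; enqueue P, N → queue [B, G, Q, R, A, M, S, J, K, P, N]
Visit B → queue [G, Q, R, A, M, S, J, K, P, N]
Visit G → queue [Q, R, A, M, S, J, K, P, N]
Visit Q → queue [R, A, M, S, J, K, P, N]
Visit R → queue [A, M, S, J, K, P, N]
Visit A → queue [M, S, J, K, P, N]
Visit M → queue [S, J, K, P, N]
Visit S → queue [J, K, P, N]
Visit J → queue [K, P, N]
Visit K → queue [P, N]
Visit P → queue [N]
Visit N → queue []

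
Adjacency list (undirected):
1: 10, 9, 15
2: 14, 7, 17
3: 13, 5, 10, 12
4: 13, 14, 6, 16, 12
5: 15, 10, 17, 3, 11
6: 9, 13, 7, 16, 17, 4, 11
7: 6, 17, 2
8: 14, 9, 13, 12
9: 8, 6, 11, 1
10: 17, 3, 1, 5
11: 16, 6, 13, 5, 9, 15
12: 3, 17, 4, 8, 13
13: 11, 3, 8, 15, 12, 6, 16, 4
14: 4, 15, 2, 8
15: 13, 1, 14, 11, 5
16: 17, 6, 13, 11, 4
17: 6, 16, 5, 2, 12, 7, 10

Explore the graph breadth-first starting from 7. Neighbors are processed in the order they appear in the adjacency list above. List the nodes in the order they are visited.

Visit 7; enqueue 6, 17, 2 → queue [6, 17, 2]
Visit 6; enqueue 9, 13, 16, 4, 11 → queue [17, 2, 9, 13, 16, 4, 11]
Visit 17; enqueue 5, 12, 10 → queue [2, 9, 13, 16, 4, 11, 5, 12, 10]
Visit 2; enqueue 14 → queue [9, 13, 16, 4, 11, 5, 12, 10, 14]
Visit 9; enqueue 8, 1 → queue [13, 16, 4, 11, 5, 12, 10, 14, 8, 1]
Visit 13; enqueue 3, 15 → queue [16, 4, 11, 5, 12, 10, 14, 8, 1, 3, 15]
Visit 16 → queue [4, 11, 5, 12, 10, 14, 8, 1, 3, 15]
Visit 4 → queue [11, 5, 12, 10, 14, 8, 1, 3, 15]
Visit 11 → queue [5, 12, 10, 14, 8, 1, 3, 15]
Visit 5 → queue [12, 10, 14, 8, 1, 3, 15]
Visit 12 → queue [10, 14, 8, 1, 3, 15]
Visit 10 → queue [14, 8, 1, 3, 15]
Visit 14 → queue [8, 1, 3, 15]
Visit 8 → queue [1, 3, 15]
Visit 1 → queue [3, 15]
Visit 3 → queue [15]
Visit 15 → queue []

7 -> 6 -> 17 -> 2 -> 9 -> 13 -> 16 -> 4 -> 11 -> 5 -> 12 -> 10 -> 14 -> 8 -> 1 -> 3 -> 15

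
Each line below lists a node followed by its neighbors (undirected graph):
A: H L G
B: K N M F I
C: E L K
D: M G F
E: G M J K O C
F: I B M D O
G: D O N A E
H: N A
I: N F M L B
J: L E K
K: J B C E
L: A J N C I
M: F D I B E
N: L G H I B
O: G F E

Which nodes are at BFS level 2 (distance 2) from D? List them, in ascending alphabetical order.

A, B, E, I, N, O

Level 0: D
Level 1: F, G, M
Level 2: A, B, E, I, N, O
Level 3: C, H, J, K, L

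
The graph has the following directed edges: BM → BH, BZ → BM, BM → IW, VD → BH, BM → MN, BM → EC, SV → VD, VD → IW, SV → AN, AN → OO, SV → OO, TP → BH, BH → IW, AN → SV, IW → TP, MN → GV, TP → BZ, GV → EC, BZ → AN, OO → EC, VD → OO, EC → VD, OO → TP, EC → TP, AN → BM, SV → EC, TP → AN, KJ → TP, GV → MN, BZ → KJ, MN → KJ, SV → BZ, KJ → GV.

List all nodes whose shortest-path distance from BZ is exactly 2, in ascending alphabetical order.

Level 0: BZ
Level 1: AN, BM, KJ
Level 2: BH, EC, GV, IW, MN, OO, SV, TP
Level 3: VD

BH, EC, GV, IW, MN, OO, SV, TP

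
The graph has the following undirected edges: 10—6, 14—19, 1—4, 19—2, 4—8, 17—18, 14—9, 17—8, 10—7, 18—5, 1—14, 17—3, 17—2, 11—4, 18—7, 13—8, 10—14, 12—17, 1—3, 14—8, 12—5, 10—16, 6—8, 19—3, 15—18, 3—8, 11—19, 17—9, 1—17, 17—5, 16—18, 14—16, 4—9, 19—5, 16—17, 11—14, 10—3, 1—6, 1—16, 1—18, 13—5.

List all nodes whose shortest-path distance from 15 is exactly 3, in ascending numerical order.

Level 0: 15
Level 1: 18
Level 2: 1, 5, 7, 16, 17
Level 3: 2, 3, 4, 6, 8, 9, 10, 12, 13, 14, 19
Level 4: 11

2, 3, 4, 6, 8, 9, 10, 12, 13, 14, 19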